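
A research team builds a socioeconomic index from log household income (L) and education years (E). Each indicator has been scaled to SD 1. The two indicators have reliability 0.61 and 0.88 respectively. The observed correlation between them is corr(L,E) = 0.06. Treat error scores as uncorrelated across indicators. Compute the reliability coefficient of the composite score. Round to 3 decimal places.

Var(L+E) = 2 + 2·[0.06] = 2 + 0.12 = 2.12.
Under uncorrelated errors the observed covariances equal the true-score covariances, so only the own-variance terms attenuate.
True-score variance = [0.61 + 0.88] + 0.12 = 1.49 + 0.12 = 1.61.
Reliability = 1.61 / 2.12 = 0.759.

0.759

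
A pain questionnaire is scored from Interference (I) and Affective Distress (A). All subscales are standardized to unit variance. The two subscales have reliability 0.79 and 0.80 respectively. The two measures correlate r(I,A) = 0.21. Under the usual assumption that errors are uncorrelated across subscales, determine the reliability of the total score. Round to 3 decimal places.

Var(I+A) = 2 + 2·[0.21] = 2 + 0.42 = 2.42.
Under uncorrelated errors the observed covariances equal the true-score covariances, so only the own-variance terms attenuate.
True-score variance = [0.79 + 0.80] + 0.42 = 1.59 + 0.42 = 2.01.
Reliability = 2.01 / 2.42 = 0.831.

0.831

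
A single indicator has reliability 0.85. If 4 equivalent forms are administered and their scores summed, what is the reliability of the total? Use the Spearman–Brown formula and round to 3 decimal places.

ρ_k = kρ / (1 + (k−1)ρ) = 4·0.85 / (1 + 3·0.85) = 3.400 / 3.550 = 0.958.

0.958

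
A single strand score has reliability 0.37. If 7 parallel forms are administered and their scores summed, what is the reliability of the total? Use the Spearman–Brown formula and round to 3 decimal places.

ρ_k = kρ / (1 + (k−1)ρ) = 7·0.37 / (1 + 6·0.37) = 2.590 / 3.220 = 0.804.

0.804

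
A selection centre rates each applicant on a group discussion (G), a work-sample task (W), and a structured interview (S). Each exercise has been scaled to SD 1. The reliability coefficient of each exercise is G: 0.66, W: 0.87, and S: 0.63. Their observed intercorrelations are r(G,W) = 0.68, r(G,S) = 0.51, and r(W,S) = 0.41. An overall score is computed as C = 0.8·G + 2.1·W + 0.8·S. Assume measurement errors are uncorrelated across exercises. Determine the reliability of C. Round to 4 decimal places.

0.8973

Var(C) = 0.8² + 2.1² + 0.8² + 2·[1.68·0.68 + 0.64·0.51 + 1.68·0.41] = 5.69 + 4.3152 = 10.0052.
Because errors are independent across components, Cov(Tᵢ,Tⱼ) = Cov(Xᵢ,Xⱼ); the off-diagonal part of the true-score variance is the same as above.
True-score variance = [0.8²·0.66 + 2.1²·0.87 + 0.8²·0.63] + 4.3152 = 4.6623 + 4.3152 = 8.9775.
Reliability = 8.9775 / 10.0052 = 0.8973.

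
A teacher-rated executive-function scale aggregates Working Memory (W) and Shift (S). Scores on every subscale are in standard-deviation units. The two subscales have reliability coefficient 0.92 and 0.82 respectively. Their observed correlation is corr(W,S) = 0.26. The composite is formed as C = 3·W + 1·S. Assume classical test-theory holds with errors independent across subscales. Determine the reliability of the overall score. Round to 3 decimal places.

Var(C) = 3² + 1 + 2·[3·0.26] = 10 + 1.56 = 11.56.
Under uncorrelated errors the observed covariances equal the true-score covariances, so only the own-variance terms attenuate.
True-score variance = [3²·0.92 + 0.82] + 1.56 = 9.1 + 1.56 = 10.66.
Reliability = 10.66 / 11.56 = 0.922.

0.922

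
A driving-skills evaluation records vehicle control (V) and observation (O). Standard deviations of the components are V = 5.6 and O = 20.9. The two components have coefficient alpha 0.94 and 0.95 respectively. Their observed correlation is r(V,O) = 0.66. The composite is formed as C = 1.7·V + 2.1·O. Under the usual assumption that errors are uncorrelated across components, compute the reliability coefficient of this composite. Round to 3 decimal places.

0.960

Var(C) = 1.7²·5.6² + 2.1²·20.9² + 2·[3.57·5.6·20.9·0.66] = 2016.96 + 551.539 = 2568.5.
With uncorrelated errors the cross-covariances are all true-score covariance, so they carry over unchanged; only the diagonal terms shrink to ρᵢσᵢ².
True-score variance = [1.7²·5.6²·0.94 + 2.1²·20.9²·0.95] + 551.539 = 1915.21 + 551.539 = 2466.75.
Reliability = 2466.75 / 2568.5 = 0.960.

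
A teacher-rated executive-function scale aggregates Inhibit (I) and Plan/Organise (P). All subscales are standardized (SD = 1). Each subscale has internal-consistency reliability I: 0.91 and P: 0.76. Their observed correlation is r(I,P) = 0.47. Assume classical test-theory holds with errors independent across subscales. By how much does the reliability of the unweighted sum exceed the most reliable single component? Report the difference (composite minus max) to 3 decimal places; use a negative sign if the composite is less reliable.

Var(sum) = 2 + 0.94 = 2.94; true-score variance = 1.67 + 0.94 = 2.61; composite reliability = 0.8878.
Max component reliability = 0.9100.
Difference = 0.8878 − 0.9100 = -0.022.

-0.022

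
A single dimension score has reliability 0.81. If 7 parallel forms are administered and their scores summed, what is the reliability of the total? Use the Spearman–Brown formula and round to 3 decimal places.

ρ_k = kρ / (1 + (k−1)ρ) = 7·0.81 / (1 + 6·0.81) = 5.670 / 5.860 = 0.968.

0.968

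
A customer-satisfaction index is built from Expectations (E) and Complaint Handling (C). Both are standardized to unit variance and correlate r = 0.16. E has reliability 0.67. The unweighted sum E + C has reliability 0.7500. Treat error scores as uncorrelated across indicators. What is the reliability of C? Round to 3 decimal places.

0.750

Var(E+C) = 2 + 2·0.16 = 2.320.
True-score variance = ρ_E + ρ_C + 2·0.16, so 0.7500 = (0.67 + ρ_C + 0.32) / 2.320.
ρ_C = 0.7500·2.320 − 0.67 − 0.32 = 0.750.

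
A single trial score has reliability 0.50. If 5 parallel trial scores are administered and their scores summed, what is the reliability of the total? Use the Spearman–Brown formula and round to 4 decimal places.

0.8333

ρ_k = kρ / (1 + (k−1)ρ) = 5·0.50 / (1 + 4·0.50) = 2.500 / 3.000 = 0.8333.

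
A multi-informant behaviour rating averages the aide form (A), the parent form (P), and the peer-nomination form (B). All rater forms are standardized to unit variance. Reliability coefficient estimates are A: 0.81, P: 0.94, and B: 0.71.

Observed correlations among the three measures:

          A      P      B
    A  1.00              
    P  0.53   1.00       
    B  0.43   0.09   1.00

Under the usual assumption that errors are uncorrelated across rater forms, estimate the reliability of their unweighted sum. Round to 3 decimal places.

0.894

Var(A+P+B) = 3 + 2·[0.53 + 0.43 + 0.09] = 3 + 2.1 = 5.1.
Because errors are independent across components, Cov(Tᵢ,Tⱼ) = Cov(Xᵢ,Xⱼ); the off-diagonal part of the true-score variance is the same as above.
True-score variance = [0.81 + 0.94 + 0.71] + 2.1 = 2.46 + 2.1 = 4.56.
Reliability = 4.56 / 5.1 = 0.894.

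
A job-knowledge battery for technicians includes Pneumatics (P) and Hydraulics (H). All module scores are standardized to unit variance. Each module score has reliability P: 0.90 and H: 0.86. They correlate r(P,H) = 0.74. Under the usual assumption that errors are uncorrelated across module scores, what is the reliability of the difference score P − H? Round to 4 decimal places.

Var(P−H) = 1 + 1 − 2·0.74 = 2 − 1.48 = 0.52.
Under uncorrelated errors the observed covariances equal the true-score covariances, so only the own-variance terms attenuate.
True-score variance = [0.90 + 0.86] − 1.48 = 1.76 − 1.48 = 0.28.
Reliability = 0.28 / 0.52 = 0.5385.

0.5385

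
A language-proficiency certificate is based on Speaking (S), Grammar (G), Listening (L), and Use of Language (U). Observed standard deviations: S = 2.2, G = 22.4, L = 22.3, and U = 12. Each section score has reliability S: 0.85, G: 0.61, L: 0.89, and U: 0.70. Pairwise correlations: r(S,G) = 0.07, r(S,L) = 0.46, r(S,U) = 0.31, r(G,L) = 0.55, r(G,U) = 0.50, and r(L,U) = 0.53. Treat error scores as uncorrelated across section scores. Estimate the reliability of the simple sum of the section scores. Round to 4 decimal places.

0.8730

Var(S+G+L+U) = 2.2² + 22.4² + 22.3² + 12² + 2·[2.2·22.4·0.07 + 2.2·22.3·0.46 + 2.2·12·0.31 + 22.4·22.3·0.55 + 22.4·12·0.50 + 22.3·12·0.53] = 1147.89 + 1170.33 = 2318.22.
Because errors are independent across components, Cov(Tᵢ,Tⱼ) = Cov(Xᵢ,Xⱼ); the off-diagonal part of the true-score variance is the same as above.
True-score variance = [2.2²·0.85 + 22.4²·0.61 + 22.3²·0.89 + 12²·0.70] + 1170.33 = 853.576 + 1170.33 = 2023.91.
Reliability = 2023.91 / 2318.22 = 0.8730.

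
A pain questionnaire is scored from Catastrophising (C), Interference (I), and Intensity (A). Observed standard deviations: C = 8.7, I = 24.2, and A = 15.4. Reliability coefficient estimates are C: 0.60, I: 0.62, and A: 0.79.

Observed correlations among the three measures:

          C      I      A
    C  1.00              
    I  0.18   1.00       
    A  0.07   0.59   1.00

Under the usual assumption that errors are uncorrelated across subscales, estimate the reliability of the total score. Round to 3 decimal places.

0.789

Var(C+I+A) = 8.7² + 24.2² + 15.4² + 2·[8.7·24.2·0.18 + 8.7·15.4·0.07 + 24.2·15.4·0.59] = 898.49 + 534.314 = 1432.8.
Because errors are independent across components, Cov(Tᵢ,Tⱼ) = Cov(Xᵢ,Xⱼ); the off-diagonal part of the true-score variance is the same as above.
True-score variance = [8.7²·0.60 + 24.2²·0.62 + 15.4²·0.79] + 534.314 = 595.867 + 534.314 = 1130.18.
Reliability = 1130.18 / 1432.8 = 0.789.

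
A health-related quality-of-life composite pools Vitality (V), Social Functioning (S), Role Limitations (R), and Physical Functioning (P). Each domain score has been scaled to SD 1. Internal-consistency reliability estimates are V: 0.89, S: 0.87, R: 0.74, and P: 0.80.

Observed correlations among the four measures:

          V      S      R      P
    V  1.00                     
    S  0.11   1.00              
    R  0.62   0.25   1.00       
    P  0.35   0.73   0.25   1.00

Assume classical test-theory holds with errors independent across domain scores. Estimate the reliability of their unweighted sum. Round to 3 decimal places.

Var(V+S+R+P) = 4 + 2·[0.11 + 0.62 + 0.35 + 0.25 + 0.73 + 0.25] = 4 + 4.62 = 8.62.
Under uncorrelated errors the observed covariances equal the true-score covariances, so only the own-variance terms attenuate.
True-score variance = [0.89 + 0.87 + 0.74 + 0.80] + 4.62 = 3.3 + 4.62 = 7.92.
Reliability = 7.92 / 8.62 = 0.919.

0.919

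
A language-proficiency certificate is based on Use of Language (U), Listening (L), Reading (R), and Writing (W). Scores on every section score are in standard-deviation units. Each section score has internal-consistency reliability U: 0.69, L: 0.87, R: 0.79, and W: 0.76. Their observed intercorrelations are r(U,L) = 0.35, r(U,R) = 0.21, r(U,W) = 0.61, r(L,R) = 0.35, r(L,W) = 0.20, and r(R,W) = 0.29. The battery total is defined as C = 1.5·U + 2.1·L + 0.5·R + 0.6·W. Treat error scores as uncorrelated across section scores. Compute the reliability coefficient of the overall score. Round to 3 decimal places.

0.885

Var(C) = 1.5² + 2.1² + 0.5² + 0.6² + 2·[3.15·0.35 + 0.75·0.21 + 0.9·0.61 + 1.05·0.35 + 1.26·0.20 + 0.3·0.29] = 7.27 + 5.031 = 12.301.
Under uncorrelated errors the observed covariances equal the true-score covariances, so only the own-variance terms attenuate.
True-score variance = [1.5²·0.69 + 2.1²·0.87 + 0.5²·0.79 + 0.6²·0.76] + 5.031 = 5.8603 + 5.031 = 10.8913.
Reliability = 10.8913 / 12.301 = 0.885.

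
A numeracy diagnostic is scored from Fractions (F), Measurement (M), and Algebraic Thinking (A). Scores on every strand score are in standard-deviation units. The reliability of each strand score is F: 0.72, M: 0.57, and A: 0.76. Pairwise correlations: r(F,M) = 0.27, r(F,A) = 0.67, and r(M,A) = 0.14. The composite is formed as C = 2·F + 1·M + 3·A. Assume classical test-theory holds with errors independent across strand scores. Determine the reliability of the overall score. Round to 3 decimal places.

Var(C) = 2² + 1 + 3² + 2·[2·0.27 + 6·0.67 + 3·0.14] = 14 + 9.96 = 23.96.
With uncorrelated errors the cross-covariances are all true-score covariance, so they carry over unchanged; only the diagonal terms shrink to ρᵢσᵢ².
True-score variance = [2²·0.72 + 0.57 + 3²·0.76] + 9.96 = 10.29 + 9.96 = 20.25.
Reliability = 20.25 / 23.96 = 0.845.

0.845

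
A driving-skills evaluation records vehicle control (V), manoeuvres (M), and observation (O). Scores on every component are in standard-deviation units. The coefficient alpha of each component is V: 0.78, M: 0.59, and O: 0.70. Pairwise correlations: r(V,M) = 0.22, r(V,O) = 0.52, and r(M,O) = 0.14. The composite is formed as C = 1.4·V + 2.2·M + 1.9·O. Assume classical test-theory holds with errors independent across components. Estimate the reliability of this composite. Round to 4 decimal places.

Var(C) = 1.4² + 2.2² + 1.9² + 2·[3.08·0.22 + 2.66·0.52 + 4.18·0.14] = 10.41 + 5.292 = 15.702.
With uncorrelated errors the cross-covariances are all true-score covariance, so they carry over unchanged; only the diagonal terms shrink to ρᵢσᵢ².
True-score variance = [1.4²·0.78 + 2.2²·0.59 + 1.9²·0.70] + 5.292 = 6.9114 + 5.292 = 12.2034.
Reliability = 12.2034 / 15.702 = 0.7772.

0.7772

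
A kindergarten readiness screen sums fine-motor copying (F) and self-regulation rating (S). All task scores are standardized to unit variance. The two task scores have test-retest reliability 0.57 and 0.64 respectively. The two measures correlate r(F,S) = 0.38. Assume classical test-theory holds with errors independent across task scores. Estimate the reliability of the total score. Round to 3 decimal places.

Var(F+S) = 2 + 2·[0.38] = 2 + 0.76 = 2.76.
Under uncorrelated errors the observed covariances equal the true-score covariances, so only the own-variance terms attenuate.
True-score variance = [0.57 + 0.64] + 0.76 = 1.21 + 0.76 = 1.97.
Reliability = 1.97 / 2.76 = 0.714.

0.714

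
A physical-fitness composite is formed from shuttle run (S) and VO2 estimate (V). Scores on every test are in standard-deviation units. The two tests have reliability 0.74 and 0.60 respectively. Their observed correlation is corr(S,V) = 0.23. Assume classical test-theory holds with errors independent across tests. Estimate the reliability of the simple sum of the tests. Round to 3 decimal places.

Var(S+V) = 2 + 2·[0.23] = 2 + 0.46 = 2.46.
Because errors are independent across components, Cov(Tᵢ,Tⱼ) = Cov(Xᵢ,Xⱼ); the off-diagonal part of the true-score variance is the same as above.
True-score variance = [0.74 + 0.60] + 0.46 = 1.34 + 0.46 = 1.8.
Reliability = 1.8 / 2.46 = 0.732.

0.732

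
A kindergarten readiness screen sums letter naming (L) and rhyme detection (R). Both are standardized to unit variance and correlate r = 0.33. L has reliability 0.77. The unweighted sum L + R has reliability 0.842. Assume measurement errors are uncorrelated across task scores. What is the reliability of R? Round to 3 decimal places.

Var(L+R) = 2 + 2·0.33 = 2.660.
True-score variance = ρ_L + ρ_R + 2·0.33, so 0.842 = (0.77 + ρ_R + 0.66) / 2.660.
ρ_R = 0.842·2.660 − 0.77 − 0.66 = 0.810.

0.810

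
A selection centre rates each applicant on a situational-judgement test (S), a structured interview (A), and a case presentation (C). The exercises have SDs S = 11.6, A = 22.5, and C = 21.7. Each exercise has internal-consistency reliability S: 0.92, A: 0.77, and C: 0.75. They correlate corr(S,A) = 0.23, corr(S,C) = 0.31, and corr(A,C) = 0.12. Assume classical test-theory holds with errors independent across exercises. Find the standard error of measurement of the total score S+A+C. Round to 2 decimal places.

Var(total) = 1111.7 + 393.306 = 1505.01.
True-score variance = 866.775 + 393.306 = 1260.08, so reliability = 0.8373.
Error variance = 1505.01 − 1260.08 = 244.925; SEM = √244.925 = 15.65.

15.65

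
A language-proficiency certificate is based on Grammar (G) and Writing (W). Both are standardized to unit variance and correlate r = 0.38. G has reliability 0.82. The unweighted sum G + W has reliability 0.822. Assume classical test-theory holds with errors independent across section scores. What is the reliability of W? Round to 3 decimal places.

Var(G+W) = 2 + 2·0.38 = 2.760.
True-score variance = ρ_G + ρ_W + 2·0.38, so 0.822 = (0.82 + ρ_W + 0.76) / 2.760.
ρ_W = 0.822·2.760 − 0.82 − 0.76 = 0.689.

0.689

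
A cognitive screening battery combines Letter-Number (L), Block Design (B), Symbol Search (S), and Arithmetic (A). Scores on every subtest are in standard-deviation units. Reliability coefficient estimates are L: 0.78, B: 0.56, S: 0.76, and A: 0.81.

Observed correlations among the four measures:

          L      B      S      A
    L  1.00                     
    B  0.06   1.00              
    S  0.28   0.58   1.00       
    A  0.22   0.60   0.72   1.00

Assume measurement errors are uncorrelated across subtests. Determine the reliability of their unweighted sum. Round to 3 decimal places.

Var(L+B+S+A) = 4 + 2·[0.06 + 0.28 + 0.22 + 0.58 + 0.60 + 0.72] = 4 + 4.92 = 8.92.
Under uncorrelated errors the observed covariances equal the true-score covariances, so only the own-variance terms attenuate.
True-score variance = [0.78 + 0.56 + 0.76 + 0.81] + 4.92 = 2.91 + 4.92 = 7.83.
Reliability = 7.83 / 8.92 = 0.878.

0.878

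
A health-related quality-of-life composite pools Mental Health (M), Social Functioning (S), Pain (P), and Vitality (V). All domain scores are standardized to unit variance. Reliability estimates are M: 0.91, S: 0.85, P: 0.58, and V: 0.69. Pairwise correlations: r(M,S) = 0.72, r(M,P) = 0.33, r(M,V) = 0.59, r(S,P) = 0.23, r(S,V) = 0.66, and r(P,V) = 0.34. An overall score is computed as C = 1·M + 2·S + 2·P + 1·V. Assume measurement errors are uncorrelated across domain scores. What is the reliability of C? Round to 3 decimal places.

0.874

Var(C) = 1 + 2² + 2² + 1 + 2·[2·0.72 + 2·0.33 + 0.59 + 4·0.23 + 2·0.66 + 2·0.34] = 10 + 11.22 = 21.22.
Under uncorrelated errors the observed covariances equal the true-score covariances, so only the own-variance terms attenuate.
True-score variance = [0.91 + 2²·0.85 + 2²·0.58 + 0.69] + 11.22 = 7.32 + 11.22 = 18.54.
Reliability = 18.54 / 21.22 = 0.874.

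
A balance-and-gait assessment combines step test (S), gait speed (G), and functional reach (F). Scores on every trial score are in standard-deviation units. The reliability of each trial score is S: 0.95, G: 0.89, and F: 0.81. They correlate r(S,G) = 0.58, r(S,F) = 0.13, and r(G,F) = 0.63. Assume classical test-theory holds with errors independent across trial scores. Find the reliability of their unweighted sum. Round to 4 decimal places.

0.9384

Var(S+G+F) = 3 + 2·[0.58 + 0.13 + 0.63] = 3 + 2.68 = 5.68.
Under uncorrelated errors the observed covariances equal the true-score covariances, so only the own-variance terms attenuate.
True-score variance = [0.95 + 0.89 + 0.81] + 2.68 = 2.65 + 2.68 = 5.33.
Reliability = 5.33 / 5.68 = 0.9384.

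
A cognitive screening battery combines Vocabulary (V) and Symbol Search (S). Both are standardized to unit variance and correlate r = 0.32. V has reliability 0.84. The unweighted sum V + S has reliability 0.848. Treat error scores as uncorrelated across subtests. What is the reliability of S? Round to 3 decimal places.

0.759

Var(V+S) = 2 + 2·0.32 = 2.640.
True-score variance = ρ_V + ρ_S + 2·0.32, so 0.848 = (0.84 + ρ_S + 0.64) / 2.640.
ρ_S = 0.848·2.640 − 0.84 − 0.64 = 0.759.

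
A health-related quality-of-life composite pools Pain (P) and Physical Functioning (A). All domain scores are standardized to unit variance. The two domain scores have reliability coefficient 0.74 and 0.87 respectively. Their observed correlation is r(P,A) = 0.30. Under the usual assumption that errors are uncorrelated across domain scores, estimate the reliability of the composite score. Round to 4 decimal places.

0.8500

Var(P+A) = 2 + 2·[0.30] = 2 + 0.6 = 2.6.
Because errors are independent across components, Cov(Tᵢ,Tⱼ) = Cov(Xᵢ,Xⱼ); the off-diagonal part of the true-score variance is the same as above.
True-score variance = [0.74 + 0.87] + 0.6 = 1.61 + 0.6 = 2.21.
Reliability = 2.21 / 2.6 = 0.8500.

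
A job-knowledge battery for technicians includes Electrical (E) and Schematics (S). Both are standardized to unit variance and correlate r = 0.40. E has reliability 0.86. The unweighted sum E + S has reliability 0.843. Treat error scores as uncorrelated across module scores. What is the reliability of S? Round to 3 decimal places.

Var(E+S) = 2 + 2·0.40 = 2.800.
True-score variance = ρ_E + ρ_S + 2·0.40, so 0.843 = (0.86 + ρ_S + 0.80) / 2.800.
ρ_S = 0.843·2.800 − 0.86 − 0.80 = 0.700.

0.700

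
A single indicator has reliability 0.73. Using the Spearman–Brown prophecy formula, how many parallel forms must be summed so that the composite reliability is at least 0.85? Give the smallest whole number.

3

k ≥ ρ*(1−ρ₁)/(ρ₁(1−ρ*)) = 0.85·0.27 / (0.73·0.15) = 2.096.
Smallest integer k = 3.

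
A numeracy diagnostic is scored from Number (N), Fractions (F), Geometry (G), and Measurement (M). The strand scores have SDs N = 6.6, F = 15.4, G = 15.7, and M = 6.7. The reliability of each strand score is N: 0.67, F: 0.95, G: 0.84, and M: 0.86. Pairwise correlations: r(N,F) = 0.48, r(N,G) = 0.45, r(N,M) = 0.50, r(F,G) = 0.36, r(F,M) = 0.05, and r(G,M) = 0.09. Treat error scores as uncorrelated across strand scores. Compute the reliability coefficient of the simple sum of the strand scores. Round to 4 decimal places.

0.9288

Var(N+F+G+M) = 6.6² + 15.4² + 15.7² + 6.7² + 2·[6.6·15.4·0.48 + 6.6·15.7·0.45 + 6.6·6.7·0.50 + 15.4·15.7·0.36 + 15.4·6.7·0.05 + 15.7·6.7·0.09] = 572.1 + 438.386 = 1010.49.
Because errors are independent across components, Cov(Tᵢ,Tⱼ) = Cov(Xᵢ,Xⱼ); the off-diagonal part of the true-score variance is the same as above.
True-score variance = [6.6²·0.67 + 15.4²·0.95 + 15.7²·0.84 + 6.7²·0.86] + 438.386 = 500.144 + 438.386 = 938.53.
Reliability = 938.53 / 1010.49 = 0.9288.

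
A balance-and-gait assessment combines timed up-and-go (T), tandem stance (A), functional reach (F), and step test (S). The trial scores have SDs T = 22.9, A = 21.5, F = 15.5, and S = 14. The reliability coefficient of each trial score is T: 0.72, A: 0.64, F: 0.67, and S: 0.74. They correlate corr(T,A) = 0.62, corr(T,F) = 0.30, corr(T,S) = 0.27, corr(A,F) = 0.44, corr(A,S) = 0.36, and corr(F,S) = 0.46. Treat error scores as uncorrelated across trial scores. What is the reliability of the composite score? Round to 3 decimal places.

0.858

Var(T+A+F+S) = 22.9² + 21.5² + 15.5² + 14² + 2·[22.9·21.5·0.62 + 22.9·15.5·0.30 + 22.9·14·0.27 + 21.5·15.5·0.44 + 21.5·14·0.36 + 15.5·14·0.46] = 1422.91 + 1706.23 = 3129.14.
Because errors are independent across components, Cov(Tᵢ,Tⱼ) = Cov(Xᵢ,Xⱼ); the off-diagonal part of the true-score variance is the same as above.
True-score variance = [22.9²·0.72 + 21.5²·0.64 + 15.5²·0.67 + 14²·0.74] + 1706.23 = 979.423 + 1706.23 = 2685.65.
Reliability = 2685.65 / 3129.14 = 0.858.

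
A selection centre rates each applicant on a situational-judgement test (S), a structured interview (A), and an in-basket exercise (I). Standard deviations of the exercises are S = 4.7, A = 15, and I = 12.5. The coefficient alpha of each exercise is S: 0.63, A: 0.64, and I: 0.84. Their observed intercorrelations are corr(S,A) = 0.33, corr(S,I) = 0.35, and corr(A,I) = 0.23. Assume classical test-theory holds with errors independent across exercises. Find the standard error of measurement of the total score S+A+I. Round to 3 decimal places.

Var(total) = 403.34 + 173.905 = 577.245.
True-score variance = 289.167 + 173.905 = 463.072, so reliability = 0.8022.
Error variance = 577.245 − 463.072 = 114.173; SEM = √114.173 = 10.685.

10.685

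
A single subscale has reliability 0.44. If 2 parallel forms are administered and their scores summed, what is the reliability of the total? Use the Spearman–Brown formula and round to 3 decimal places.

ρ_k = kρ / (1 + (k−1)ρ) = 2·0.44 / (1 + 1·0.44) = 0.880 / 1.440 = 0.611.

0.611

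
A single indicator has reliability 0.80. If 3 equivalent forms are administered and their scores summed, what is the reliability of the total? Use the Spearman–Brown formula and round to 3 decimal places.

0.923

ρ_k = kρ / (1 + (k−1)ρ) = 3·0.80 / (1 + 2·0.80) = 2.400 / 2.600 = 0.923.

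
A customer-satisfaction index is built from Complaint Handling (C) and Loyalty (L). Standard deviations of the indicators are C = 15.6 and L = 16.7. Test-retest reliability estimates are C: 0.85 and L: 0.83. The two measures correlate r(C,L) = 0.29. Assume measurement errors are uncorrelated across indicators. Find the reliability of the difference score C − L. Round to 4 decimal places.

Var(C−L) = 15.6² + 16.7² − 2·15.6·16.7·0.29 = 522.25 − 151.102 = 371.148.
With uncorrelated errors the cross-covariances are all true-score covariance, so they carry over unchanged; only the diagonal terms shrink to ρᵢσᵢ².
True-score variance = [15.6²·0.85 + 16.7²·0.83] − 151.102 = 438.335 − 151.102 = 287.233.
Reliability = 287.233 / 371.148 = 0.7739.

0.7739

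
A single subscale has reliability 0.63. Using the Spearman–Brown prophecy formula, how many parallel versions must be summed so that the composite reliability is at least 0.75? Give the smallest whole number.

2

k ≥ ρ*(1−ρ₁)/(ρ₁(1−ρ*)) = 0.75·0.37 / (0.63·0.25) = 1.762.
Smallest integer k = 2.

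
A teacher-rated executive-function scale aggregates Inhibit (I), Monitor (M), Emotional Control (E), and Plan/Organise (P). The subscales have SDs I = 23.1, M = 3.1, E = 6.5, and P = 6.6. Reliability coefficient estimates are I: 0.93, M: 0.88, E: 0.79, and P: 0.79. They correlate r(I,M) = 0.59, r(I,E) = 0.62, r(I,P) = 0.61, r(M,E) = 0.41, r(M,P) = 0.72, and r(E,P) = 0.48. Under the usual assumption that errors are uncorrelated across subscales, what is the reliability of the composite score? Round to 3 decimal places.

0.952

Var(I+M+E+P) = 23.1² + 3.1² + 6.5² + 6.6² + 2·[23.1·3.1·0.59 + 23.1·6.5·0.62 + 23.1·6.6·0.61 + 3.1·6.5·0.41 + 3.1·6.6·0.72 + 6.5·6.6·0.48] = 629.03 + 543.856 = 1172.89.
Because errors are independent across components, Cov(Tᵢ,Tⱼ) = Cov(Xᵢ,Xⱼ); the off-diagonal part of the true-score variance is the same as above.
True-score variance = [23.1²·0.93 + 3.1²·0.88 + 6.5²·0.79 + 6.6²·0.79] + 543.856 = 572.504 + 543.856 = 1116.36.
Reliability = 1116.36 / 1172.89 = 0.952.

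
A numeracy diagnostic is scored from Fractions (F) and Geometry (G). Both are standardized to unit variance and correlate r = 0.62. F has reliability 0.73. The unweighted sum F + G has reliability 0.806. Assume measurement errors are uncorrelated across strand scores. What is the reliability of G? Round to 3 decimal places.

0.641

Var(F+G) = 2 + 2·0.62 = 3.240.
True-score variance = ρ_F + ρ_G + 2·0.62, so 0.806 = (0.73 + ρ_G + 1.24) / 3.240.
ρ_G = 0.806·3.240 − 0.73 − 1.24 = 0.641.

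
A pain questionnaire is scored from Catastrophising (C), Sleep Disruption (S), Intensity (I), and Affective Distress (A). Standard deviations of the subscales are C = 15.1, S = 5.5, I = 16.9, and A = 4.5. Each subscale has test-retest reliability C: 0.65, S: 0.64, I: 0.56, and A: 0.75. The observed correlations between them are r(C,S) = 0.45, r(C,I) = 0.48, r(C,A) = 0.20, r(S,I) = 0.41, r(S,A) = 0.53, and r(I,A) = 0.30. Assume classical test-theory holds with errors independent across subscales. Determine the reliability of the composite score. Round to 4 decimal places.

Var(C+S+I+A) = 15.1² + 5.5² + 16.9² + 4.5² + 2·[15.1·5.5·0.45 + 15.1·16.9·0.48 + 15.1·4.5·0.20 + 5.5·16.9·0.41 + 5.5·4.5·0.53 + 16.9·4.5·0.30] = 564.12 + 494.991 = 1059.11.
With uncorrelated errors the cross-covariances are all true-score covariance, so they carry over unchanged; only the diagonal terms shrink to ρᵢσᵢ².
True-score variance = [15.1²·0.65 + 5.5²·0.64 + 16.9²·0.56 + 4.5²·0.75] + 494.991 = 342.696 + 494.991 = 837.687.
Reliability = 837.687 / 1059.11 = 0.7909.

0.7909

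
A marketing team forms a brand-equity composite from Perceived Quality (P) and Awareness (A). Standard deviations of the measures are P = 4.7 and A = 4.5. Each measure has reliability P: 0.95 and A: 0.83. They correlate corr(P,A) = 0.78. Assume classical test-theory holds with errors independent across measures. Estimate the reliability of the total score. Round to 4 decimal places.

0.9396

Var(P+A) = 4.7² + 4.5² + 2·[4.7·4.5·0.78] = 42.34 + 32.994 = 75.334.
With uncorrelated errors the cross-covariances are all true-score covariance, so they carry over unchanged; only the diagonal terms shrink to ρᵢσᵢ².
True-score variance = [4.7²·0.95 + 4.5²·0.83] + 32.994 = 37.793 + 32.994 = 70.787.
Reliability = 70.787 / 75.334 = 0.9396.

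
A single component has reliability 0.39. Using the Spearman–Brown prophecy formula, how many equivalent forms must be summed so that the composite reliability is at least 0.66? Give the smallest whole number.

k ≥ ρ*(1−ρ₁)/(ρ₁(1−ρ*)) = 0.66·0.61 / (0.39·0.34) = 3.036.
Smallest integer k = 4.

4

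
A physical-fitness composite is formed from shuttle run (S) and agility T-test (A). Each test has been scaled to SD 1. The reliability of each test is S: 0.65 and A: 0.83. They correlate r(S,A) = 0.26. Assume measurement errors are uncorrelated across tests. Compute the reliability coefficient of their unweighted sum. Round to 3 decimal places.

Var(S+A) = 2 + 2·[0.26] = 2 + 0.52 = 2.52.
With uncorrelated errors the cross-covariances are all true-score covariance, so they carry over unchanged; only the diagonal terms shrink to ρᵢσᵢ².
True-score variance = [0.65 + 0.83] + 0.52 = 1.48 + 0.52 = 2.
Reliability = 2 / 2.52 = 0.794.

0.794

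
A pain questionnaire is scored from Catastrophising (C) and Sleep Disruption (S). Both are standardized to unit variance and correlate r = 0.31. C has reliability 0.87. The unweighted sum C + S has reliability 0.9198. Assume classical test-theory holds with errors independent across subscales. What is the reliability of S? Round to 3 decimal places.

0.920

Var(C+S) = 2 + 2·0.31 = 2.620.
True-score variance = ρ_C + ρ_S + 2·0.31, so 0.9198 = (0.87 + ρ_S + 0.62) / 2.620.
ρ_S = 0.9198·2.620 − 0.87 − 0.62 = 0.920.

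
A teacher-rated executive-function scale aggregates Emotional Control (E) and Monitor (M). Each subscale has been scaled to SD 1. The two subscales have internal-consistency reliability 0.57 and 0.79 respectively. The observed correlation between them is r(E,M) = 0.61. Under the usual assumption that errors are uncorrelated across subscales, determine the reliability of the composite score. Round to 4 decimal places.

Var(E+M) = 2 + 2·[0.61] = 2 + 1.22 = 3.22.
Under uncorrelated errors the observed covariances equal the true-score covariances, so only the own-variance terms attenuate.
True-score variance = [0.57 + 0.79] + 1.22 = 1.36 + 1.22 = 2.58.
Reliability = 2.58 / 3.22 = 0.8012.

0.8012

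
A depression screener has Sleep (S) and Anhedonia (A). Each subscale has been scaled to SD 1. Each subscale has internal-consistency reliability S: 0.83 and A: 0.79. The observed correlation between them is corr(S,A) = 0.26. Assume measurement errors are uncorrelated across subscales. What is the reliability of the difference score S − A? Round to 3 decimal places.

Var(S−A) = 1 + 1 − 2·0.26 = 2 − 0.52 = 1.48.
Under uncorrelated errors the observed covariances equal the true-score covariances, so only the own-variance terms attenuate.
True-score variance = [0.83 + 0.79] − 0.52 = 1.62 − 0.52 = 1.1.
Reliability = 1.1 / 1.48 = 0.743.

0.743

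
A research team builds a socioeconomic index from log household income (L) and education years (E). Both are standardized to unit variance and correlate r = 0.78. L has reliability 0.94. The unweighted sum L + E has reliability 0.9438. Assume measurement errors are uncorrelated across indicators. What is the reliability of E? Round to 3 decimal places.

0.860

Var(L+E) = 2 + 2·0.78 = 3.560.
True-score variance = ρ_L + ρ_E + 2·0.78, so 0.9438 = (0.94 + ρ_E + 1.56) / 3.560.
ρ_E = 0.9438·3.560 − 0.94 − 1.56 = 0.860.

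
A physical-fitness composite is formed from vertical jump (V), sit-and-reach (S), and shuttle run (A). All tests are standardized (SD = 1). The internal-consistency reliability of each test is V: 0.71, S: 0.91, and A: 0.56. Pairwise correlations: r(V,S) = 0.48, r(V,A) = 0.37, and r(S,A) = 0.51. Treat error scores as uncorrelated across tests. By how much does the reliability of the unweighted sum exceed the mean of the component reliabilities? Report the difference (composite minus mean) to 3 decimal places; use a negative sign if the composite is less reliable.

Var(sum) = 3 + 2.72 = 5.72; true-score variance = 2.18 + 2.72 = 4.9; composite reliability = 0.8566.
Mean component reliability = 0.7267.
Difference = 0.8566 − 0.7267 = 0.130.

0.130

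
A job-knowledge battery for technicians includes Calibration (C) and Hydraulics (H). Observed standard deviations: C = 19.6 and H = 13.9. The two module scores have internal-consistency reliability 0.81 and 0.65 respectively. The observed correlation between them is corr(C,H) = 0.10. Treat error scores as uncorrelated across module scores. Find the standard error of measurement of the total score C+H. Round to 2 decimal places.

11.86

Var(total) = 577.37 + 54.488 = 631.858.
True-score variance = 436.756 + 54.488 = 491.244, so reliability = 0.7775.
Error variance = 631.858 − 491.244 = 140.614; SEM = √140.614 = 11.86.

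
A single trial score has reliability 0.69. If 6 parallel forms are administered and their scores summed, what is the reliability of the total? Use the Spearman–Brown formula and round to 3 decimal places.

0.930

ρ_k = kρ / (1 + (k−1)ρ) = 6·0.69 / (1 + 5·0.69) = 4.140 / 4.450 = 0.930.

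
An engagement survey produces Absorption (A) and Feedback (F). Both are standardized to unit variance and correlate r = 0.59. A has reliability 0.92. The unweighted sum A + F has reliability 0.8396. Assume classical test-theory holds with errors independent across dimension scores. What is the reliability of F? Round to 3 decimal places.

0.570

Var(A+F) = 2 + 2·0.59 = 3.180.
True-score variance = ρ_A + ρ_F + 2·0.59, so 0.8396 = (0.92 + ρ_F + 1.18) / 3.180.
ρ_F = 0.8396·3.180 − 0.92 − 1.18 = 0.570.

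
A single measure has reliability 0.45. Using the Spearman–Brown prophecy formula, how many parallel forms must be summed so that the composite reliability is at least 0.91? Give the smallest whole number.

13

k ≥ ρ*(1−ρ₁)/(ρ₁(1−ρ*)) = 0.91·0.55 / (0.45·0.09) = 12.358.
Smallest integer k = 13.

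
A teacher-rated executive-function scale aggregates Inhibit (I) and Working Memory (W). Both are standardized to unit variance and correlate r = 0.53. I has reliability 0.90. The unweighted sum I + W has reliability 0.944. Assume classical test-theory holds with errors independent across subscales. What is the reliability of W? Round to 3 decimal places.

0.929

Var(I+W) = 2 + 2·0.53 = 3.060.
True-score variance = ρ_I + ρ_W + 2·0.53, so 0.944 = (0.90 + ρ_W + 1.06) / 3.060.
ρ_W = 0.944·3.060 − 0.90 − 1.06 = 0.929.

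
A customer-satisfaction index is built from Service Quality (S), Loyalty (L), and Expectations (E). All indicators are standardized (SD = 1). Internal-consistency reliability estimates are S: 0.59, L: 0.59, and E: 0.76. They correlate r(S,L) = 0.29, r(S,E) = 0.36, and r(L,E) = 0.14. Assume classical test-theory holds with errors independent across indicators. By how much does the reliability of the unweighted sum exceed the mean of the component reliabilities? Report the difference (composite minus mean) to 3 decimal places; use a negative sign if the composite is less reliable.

0.122

Var(sum) = 3 + 1.58 = 4.58; true-score variance = 1.94 + 1.58 = 3.52; composite reliability = 0.7686.
Mean component reliability = 0.6467.
Difference = 0.7686 − 0.6467 = 0.122.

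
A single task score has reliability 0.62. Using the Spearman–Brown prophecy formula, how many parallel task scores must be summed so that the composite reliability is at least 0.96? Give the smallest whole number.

k ≥ ρ*(1−ρ₁)/(ρ₁(1−ρ*)) = 0.96·0.38 / (0.62·0.04) = 14.710.
Smallest integer k = 15.

15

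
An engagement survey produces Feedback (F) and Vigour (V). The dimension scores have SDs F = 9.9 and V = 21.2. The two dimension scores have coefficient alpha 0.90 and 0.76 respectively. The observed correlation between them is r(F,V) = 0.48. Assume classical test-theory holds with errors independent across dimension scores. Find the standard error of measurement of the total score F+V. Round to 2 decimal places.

10.85

Var(total) = 547.45 + 201.485 = 748.935.
True-score variance = 429.783 + 201.485 = 631.268, so reliability = 0.8429.
Error variance = 748.935 − 631.268 = 117.667; SEM = √117.667 = 10.85.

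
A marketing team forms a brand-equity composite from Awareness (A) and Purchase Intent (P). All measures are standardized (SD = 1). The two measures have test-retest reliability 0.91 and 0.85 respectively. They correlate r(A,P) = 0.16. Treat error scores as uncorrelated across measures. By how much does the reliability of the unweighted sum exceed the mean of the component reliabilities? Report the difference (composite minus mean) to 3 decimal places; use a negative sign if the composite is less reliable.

0.017

Var(sum) = 2 + 0.32 = 2.32; true-score variance = 1.76 + 0.32 = 2.08; composite reliability = 0.8966.
Mean component reliability = 0.8800.
Difference = 0.8966 − 0.8800 = 0.017.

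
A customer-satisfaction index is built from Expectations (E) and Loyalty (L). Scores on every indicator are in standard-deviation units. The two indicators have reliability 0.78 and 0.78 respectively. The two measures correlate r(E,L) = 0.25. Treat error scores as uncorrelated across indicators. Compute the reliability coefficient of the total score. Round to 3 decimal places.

Var(E+L) = 2 + 2·[0.25] = 2 + 0.5 = 2.5.
With uncorrelated errors the cross-covariances are all true-score covariance, so they carry over unchanged; only the diagonal terms shrink to ρᵢσᵢ².
True-score variance = [0.78 + 0.78] + 0.5 = 1.56 + 0.5 = 2.06.
Reliability = 2.06 / 2.5 = 0.824.

0.824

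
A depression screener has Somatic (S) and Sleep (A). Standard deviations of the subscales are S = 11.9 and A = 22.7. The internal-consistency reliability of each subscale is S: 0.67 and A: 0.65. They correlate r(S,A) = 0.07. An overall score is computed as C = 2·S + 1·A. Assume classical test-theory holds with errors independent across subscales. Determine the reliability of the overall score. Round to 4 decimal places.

0.6827

Var(C) = 2²·11.9² + 22.7² + 2·[2·11.9·22.7·0.07] = 1081.73 + 75.6364 = 1157.37.
Because errors are independent across components, Cov(Tᵢ,Tⱼ) = Cov(Xᵢ,Xⱼ); the off-diagonal part of the true-score variance is the same as above.
True-score variance = [2²·11.9²·0.67 + 22.7²·0.65] + 75.6364 = 714.453 + 75.6364 = 790.09.
Reliability = 790.09 / 1157.37 = 0.6827.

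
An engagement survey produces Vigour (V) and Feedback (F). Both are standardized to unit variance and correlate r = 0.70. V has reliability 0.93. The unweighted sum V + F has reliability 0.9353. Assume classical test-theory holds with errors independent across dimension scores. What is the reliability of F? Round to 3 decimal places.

Var(V+F) = 2 + 2·0.70 = 3.400.
True-score variance = ρ_V + ρ_F + 2·0.70, so 0.9353 = (0.93 + ρ_F + 1.40) / 3.400.
ρ_F = 0.9353·3.400 − 0.93 − 1.40 = 0.850.

0.850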